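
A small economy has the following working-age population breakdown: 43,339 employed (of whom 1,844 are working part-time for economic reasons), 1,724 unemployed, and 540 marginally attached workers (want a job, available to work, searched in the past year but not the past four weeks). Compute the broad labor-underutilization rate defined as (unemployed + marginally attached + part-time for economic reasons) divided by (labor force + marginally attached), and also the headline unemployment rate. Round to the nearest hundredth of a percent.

Labor force = 43,339 + 1,724 = 45,063.
Numerator = 1,724 + 540 + 1,844 = 4,108.
Denominator = 45,063 + 540 = 45,603.
Broad rate = 4,108 / 45,603 = 9.01%.
Headline unemployment rate = 1,724 / 45,063 = 3.83%.

Broad underutilization rate ≈ 9.01%; headline unemployment rate ≈ 3.83%.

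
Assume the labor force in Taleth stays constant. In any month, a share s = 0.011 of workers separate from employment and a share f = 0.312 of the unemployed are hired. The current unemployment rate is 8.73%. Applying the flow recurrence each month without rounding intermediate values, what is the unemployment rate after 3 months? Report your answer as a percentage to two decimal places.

Unemployment rate after three months ≈ 5.06%.

With a fixed labor force, u_{t+1} = u_t + s·(1−u_t) − f·u_t = u_t·(1−s−f) + s.
Here 1−s−f = 0.677 and s = 0.011.
u_1 = 0.087300 × 0.677 + 0.011 = 0.070102.
u_2 = 0.070102 × 0.677 + 0.011 = 0.058459.
u_3 = 0.058459 × 0.677 + 0.011 = 0.050577.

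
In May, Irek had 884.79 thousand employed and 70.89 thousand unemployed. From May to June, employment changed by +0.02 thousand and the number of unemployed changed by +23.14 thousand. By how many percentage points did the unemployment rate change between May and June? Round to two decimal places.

The unemployment rate changed by +2.19 percentage points.

May: labor force = 884.79 + 70.89 = 955.68; u = 70.89/955.68 = 7.42%.
June: labor force = 884.81 + 94.03 = 978.84; u = 94.03/978.84 = 9.61%.
Change = 9.61% − 7.42% = +2.19 pp.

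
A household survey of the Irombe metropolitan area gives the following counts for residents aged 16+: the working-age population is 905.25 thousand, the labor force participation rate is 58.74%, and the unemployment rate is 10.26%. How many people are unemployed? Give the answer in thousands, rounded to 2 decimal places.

About 54.56 thousand are unemployed.

Labor force = 0.5874 × 905.25 = 531.74 thousand.
Unemployed = 0.1026 × 531.74 ≈ 54.56 thousand.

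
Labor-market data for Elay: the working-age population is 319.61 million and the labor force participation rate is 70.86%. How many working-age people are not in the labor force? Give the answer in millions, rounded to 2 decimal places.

About 93.13 million are not in the labor force.

Share not in the labor force = 1 − 0.7086 = 0.2914.
Not in labor force = 0.2914 × 319.61 ≈ 93.13 million.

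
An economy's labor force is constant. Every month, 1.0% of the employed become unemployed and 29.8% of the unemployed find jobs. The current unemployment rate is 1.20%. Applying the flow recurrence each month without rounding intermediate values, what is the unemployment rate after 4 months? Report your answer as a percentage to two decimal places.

With a fixed labor force, u_{t+1} = u_t + s·(1−u_t) − f·u_t = u_t·(1−s−f) + s.
Here 1−s−f = 0.692 and s = 0.010.
u_1 = 0.012000 × 0.692 + 0.010 = 0.018304.
u_2 = 0.018304 × 0.692 + 0.010 = 0.022666.
u_3 = 0.022666 × 0.692 + 0.010 = 0.025685.
u_4 = 0.025685 × 0.692 + 0.010 = 0.027774.

Unemployment rate after four months ≈ 2.78%.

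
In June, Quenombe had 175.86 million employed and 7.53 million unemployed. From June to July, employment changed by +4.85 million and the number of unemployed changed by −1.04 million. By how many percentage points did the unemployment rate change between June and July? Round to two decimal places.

The unemployment rate changed by −0.64 percentage points.

June: labor force = 175.86 + 7.53 = 183.39; u = 7.53/183.39 = 4.11%.
July: labor force = 180.71 + 6.49 = 187.20; u = 6.49/187.20 = 3.47%.
Change = 3.47% − 4.11% = −0.64 pp.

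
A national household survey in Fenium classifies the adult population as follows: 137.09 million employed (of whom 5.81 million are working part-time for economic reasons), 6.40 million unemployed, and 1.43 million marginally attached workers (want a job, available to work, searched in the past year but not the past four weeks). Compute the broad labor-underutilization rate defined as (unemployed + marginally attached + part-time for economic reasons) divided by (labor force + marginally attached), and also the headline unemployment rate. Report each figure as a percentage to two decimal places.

Labor force = 137.09 + 6.40 = 143.49 million.
Numerator = 6.40 + 1.43 + 5.81 = 13.64 million.
Denominator = 143.49 + 1.43 = 144.92 million.
Broad rate = 13.64 / 144.92 = 9.41%.
Headline unemployment rate = 6.40 / 143.49 = 4.46%.

Broad underutilization rate ≈ 9.41%; headline unemployment rate ≈ 4.46%.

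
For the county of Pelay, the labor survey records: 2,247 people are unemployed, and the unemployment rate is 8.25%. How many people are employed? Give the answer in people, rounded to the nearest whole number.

Labor force = U / u = 2,247 / 0.0825 ≈ 27,236.
Employed = labor force − unemployed = 27,236 − 2,247 = 24,989.

About 24,989 are employed.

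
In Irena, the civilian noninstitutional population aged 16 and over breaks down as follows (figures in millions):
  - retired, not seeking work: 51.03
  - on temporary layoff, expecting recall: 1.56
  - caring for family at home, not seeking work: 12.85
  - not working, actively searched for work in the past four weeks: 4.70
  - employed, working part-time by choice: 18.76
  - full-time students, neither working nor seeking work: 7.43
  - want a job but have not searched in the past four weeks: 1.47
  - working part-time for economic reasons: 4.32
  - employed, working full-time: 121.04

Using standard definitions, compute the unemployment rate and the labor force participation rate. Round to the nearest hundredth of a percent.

Employed = 18.76 + 4.32 + 121.04 = 144.12 million (anyone who worked, including part-time for economic reasons, counts as employed).
Unemployed = 1.56 + 4.70 = 6.26 million (jobless and actively searching, or on temporary layoff).
Labor force = 144.12 + 6.26 = 150.38 million.
Not in labor force = 51.03 + 12.85 + 7.43 + 1.47 = 72.78 million (those not working and not actively searching are outside the labor force — including those who want a job but have given up searching).
Civilian working-age population = 150.38 + 72.78 = 223.16 million.
Unemployment rate = 6.26 / 150.38 = 4.16%.
Labor force participation rate = 150.38 / 223.16 = 67.39%.

Unemployment rate ≈ 4.16%; labor force participation rate ≈ 67.39%.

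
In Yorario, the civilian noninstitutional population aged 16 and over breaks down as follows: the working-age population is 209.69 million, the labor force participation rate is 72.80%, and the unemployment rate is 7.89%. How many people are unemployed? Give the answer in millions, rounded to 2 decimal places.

About 12.04 million are unemployed.

Labor force = 0.7280 × 209.69 = 152.65 million.
Unemployed = 0.0789 × 152.65 ≈ 12.04 million.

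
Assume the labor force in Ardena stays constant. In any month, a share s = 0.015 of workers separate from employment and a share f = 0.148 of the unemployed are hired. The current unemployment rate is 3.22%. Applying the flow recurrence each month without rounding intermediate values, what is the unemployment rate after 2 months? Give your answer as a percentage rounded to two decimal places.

Unemployment rate after two months ≈ 5.01%.

With a fixed labor force, u_{t+1} = u_t + s·(1−u_t) − f·u_t = u_t·(1−s−f) + s.
Here 1−s−f = 0.837 and s = 0.015.
u_1 = 0.032200 × 0.837 + 0.015 = 0.041951.
u_2 = 0.041951 × 0.837 + 0.015 = 0.050113.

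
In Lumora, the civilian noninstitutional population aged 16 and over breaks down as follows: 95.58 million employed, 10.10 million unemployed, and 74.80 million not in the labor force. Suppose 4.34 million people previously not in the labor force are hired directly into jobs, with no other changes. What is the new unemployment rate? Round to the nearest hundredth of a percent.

New unemployment rate ≈ 9.18%.

Initially, labor force = 95.58 + 10.10 = 105.68 million, so u = 10.10/105.68 = 9.56%.
After the change, employed and labor force both rise by 4.34; unemployed unchanged → E = 99.92, U = 10.10, labor force = 110.02 million.
New unemployment rate = 10.10 / 110.02 = 9.18%.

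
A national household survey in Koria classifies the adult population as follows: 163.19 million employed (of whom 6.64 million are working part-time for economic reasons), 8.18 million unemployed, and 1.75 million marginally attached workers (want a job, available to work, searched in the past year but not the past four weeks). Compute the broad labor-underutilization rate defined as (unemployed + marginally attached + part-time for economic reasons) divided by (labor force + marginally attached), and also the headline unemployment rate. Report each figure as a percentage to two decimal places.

Broad underutilization rate ≈ 9.57%; headline unemployment rate ≈ 4.77%.

Labor force = 163.19 + 8.18 = 171.37 million.
Numerator = 8.18 + 1.75 + 6.64 = 16.57 million.
Denominator = 171.37 + 1.75 = 173.12 million.
Broad rate = 16.57 / 173.12 = 9.57%.
Headline unemployment rate = 8.18 / 171.37 = 4.77%.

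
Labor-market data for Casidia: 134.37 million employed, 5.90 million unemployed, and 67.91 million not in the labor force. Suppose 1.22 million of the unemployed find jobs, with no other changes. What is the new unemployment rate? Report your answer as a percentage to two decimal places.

New unemployment rate ≈ 3.34%.

Initially, labor force = 134.37 + 5.90 = 140.27 million, so u = 5.90/140.27 = 4.21%.
After the change, unemployed falls and employed rises by 1.22; labor force unchanged → E = 135.59, U = 4.68, labor force = 140.27 million.
New unemployment rate = 4.68 / 140.27 = 3.34%.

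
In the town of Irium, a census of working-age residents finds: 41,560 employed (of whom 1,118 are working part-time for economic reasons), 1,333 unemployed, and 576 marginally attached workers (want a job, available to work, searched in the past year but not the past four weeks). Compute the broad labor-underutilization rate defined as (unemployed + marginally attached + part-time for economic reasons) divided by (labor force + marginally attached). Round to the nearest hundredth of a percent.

Broad underutilization rate ≈ 6.96%.

Labor force = 41,560 + 1,333 = 42,893.
Numerator = 1,333 + 576 + 1,118 = 3,027.
Denominator = 42,893 + 576 = 43,469.
Broad rate = 3,027 / 43,469 = 6.96%.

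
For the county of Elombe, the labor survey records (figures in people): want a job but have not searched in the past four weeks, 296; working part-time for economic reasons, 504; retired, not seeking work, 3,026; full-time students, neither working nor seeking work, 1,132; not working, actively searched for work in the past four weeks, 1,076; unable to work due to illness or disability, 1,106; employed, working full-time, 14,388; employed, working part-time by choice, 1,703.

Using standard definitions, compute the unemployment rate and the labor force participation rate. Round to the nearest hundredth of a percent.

Unemployment rate ≈ 6.09%; labor force participation rate ≈ 76.07%.

Employed = 504 + 14,388 + 1,703 = 16,595 (anyone who worked, including part-time for economic reasons, counts as employed).
Unemployed = 1,076.
Labor force = 16,595 + 1,076 = 17,671.
Not in labor force = 296 + 3,026 + 1,132 + 1,106 = 5,560 (those not working and not actively searching are outside the labor force — including those who want a job but have given up searching).
Civilian working-age population = 17,671 + 5,560 = 23,231.
Unemployment rate = 1,076 / 17,671 = 6.09%.
Labor force participation rate = 17,671 / 23,231 = 76.07%.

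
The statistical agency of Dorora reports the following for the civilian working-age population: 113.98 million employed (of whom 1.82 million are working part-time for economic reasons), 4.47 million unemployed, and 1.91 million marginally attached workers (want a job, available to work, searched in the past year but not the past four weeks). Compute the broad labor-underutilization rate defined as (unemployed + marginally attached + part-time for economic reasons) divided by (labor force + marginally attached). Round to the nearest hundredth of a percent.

Labor force = 113.98 + 4.47 = 118.45 million.
Numerator = 4.47 + 1.91 + 1.82 = 8.20 million.
Denominator = 118.45 + 1.91 = 120.36 million.
Broad rate = 8.20 / 120.36 = 6.81%.

Broad underutilization rate ≈ 6.81%.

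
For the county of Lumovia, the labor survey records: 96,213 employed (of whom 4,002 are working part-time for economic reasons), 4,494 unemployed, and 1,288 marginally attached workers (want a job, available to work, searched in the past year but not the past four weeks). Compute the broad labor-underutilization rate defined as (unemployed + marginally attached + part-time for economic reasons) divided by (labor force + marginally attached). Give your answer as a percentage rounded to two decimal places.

Labor force = 96,213 + 4,494 = 100,707.
Numerator = 4,494 + 1,288 + 4,002 = 9,784.
Denominator = 100,707 + 1,288 = 101,995.
Broad rate = 9,784 / 101,995 = 9.59%.

Broad underutilization rate ≈ 9.59%.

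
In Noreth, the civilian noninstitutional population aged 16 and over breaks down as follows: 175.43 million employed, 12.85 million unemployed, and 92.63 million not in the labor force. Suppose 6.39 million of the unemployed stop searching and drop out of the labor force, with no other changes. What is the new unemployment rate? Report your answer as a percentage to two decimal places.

New unemployment rate ≈ 3.55%.

Initially, labor force = 175.43 + 12.85 = 188.28 million, so u = 12.85/188.28 = 6.82%.
After the change, unemployed and labor force both fall by 6.39 → E = 175.43, U = 6.46, labor force = 181.89 million.
New unemployment rate = 6.46 / 181.89 = 3.55%.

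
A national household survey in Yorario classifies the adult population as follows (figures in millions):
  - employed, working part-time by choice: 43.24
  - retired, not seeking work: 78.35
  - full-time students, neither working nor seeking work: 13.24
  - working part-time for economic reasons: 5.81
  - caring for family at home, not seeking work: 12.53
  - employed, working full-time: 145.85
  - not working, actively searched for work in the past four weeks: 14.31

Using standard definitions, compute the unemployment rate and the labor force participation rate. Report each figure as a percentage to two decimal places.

Employed = 43.24 + 5.81 + 145.85 = 194.90 million (anyone who worked, including part-time for economic reasons, counts as employed).
Unemployed = 14.31 million.
Labor force = 194.90 + 14.31 = 209.21 million.
Not in labor force = 78.35 + 13.24 + 12.53 = 104.12 million (those not working and not actively searching are outside the labor force).
Civilian working-age population = 209.21 + 104.12 = 313.33 million.
Unemployment rate = 14.31 / 209.21 = 6.84%.
Labor force participation rate = 209.21 / 313.33 = 66.77%.

Unemployment rate ≈ 6.84%; labor force participation rate ≈ 66.77%.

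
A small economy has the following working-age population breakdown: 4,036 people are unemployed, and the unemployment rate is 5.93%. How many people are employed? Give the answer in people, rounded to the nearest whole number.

About 64,025 are employed.

Labor force = U / u = 4,036 / 0.0593 ≈ 68,061.
Employed = labor force − unemployed = 68,061 − 4,036 = 64,025.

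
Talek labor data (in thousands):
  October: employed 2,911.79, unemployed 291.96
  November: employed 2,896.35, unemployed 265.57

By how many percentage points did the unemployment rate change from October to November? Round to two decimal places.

The unemployment rate changed by −0.71 percentage points.

October: labor force = 2,911.79 + 291.96 = 3,203.75; u = 291.96/3,203.75 = 9.11%.
November: labor force = 2,896.35 + 265.57 = 3,161.92; u = 265.57/3,161.92 = 8.40%.
Change = 8.40% − 9.11% = −0.71 pp.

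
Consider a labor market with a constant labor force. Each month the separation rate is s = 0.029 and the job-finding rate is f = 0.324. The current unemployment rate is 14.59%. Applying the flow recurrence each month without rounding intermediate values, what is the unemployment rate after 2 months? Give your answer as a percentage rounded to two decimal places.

Unemployment rate after two months ≈ 10.88%.

With a fixed labor force, u_{t+1} = u_t + s·(1−u_t) − f·u_t = u_t·(1−s−f) + s.
Here 1−s−f = 0.647 and s = 0.029.
u_1 = 0.145900 × 0.647 + 0.029 = 0.123397.
u_2 = 0.123397 × 0.647 + 0.029 = 0.108838.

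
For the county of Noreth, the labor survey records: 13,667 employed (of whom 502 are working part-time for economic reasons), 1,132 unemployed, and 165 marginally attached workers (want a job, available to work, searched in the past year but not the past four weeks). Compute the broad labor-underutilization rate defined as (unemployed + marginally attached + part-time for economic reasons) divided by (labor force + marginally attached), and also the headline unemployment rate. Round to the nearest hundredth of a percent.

Broad underutilization rate ≈ 12.02%; headline unemployment rate ≈ 7.65%.

Labor force = 13,667 + 1,132 = 14,799.
Numerator = 1,132 + 165 + 502 = 1,799.
Denominator = 14,799 + 165 = 14,964.
Broad rate = 1,799 / 14,964 = 12.02%.
Headline unemployment rate = 1,132 / 14,799 = 7.65%.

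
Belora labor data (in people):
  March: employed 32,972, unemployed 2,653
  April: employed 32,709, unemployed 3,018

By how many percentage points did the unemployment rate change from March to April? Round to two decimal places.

The unemployment rate changed by +1.00 percentage points.

March: labor force = 32,972 + 2,653 = 35,625; u = 2,653/35,625 = 7.45%.
April: labor force = 32,709 + 3,018 = 35,727; u = 3,018/35,727 = 8.45%.
Change = 8.45% − 7.45% = +1.00 pp.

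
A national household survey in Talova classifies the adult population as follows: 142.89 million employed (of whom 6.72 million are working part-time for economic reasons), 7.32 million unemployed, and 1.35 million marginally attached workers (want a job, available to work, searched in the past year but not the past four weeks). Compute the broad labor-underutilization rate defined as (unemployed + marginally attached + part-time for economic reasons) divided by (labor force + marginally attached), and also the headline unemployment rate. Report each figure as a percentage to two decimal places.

Broad underutilization rate ≈ 10.15%; headline unemployment rate ≈ 4.87%.

Labor force = 142.89 + 7.32 = 150.21 million.
Numerator = 7.32 + 1.35 + 6.72 = 15.39 million.
Denominator = 150.21 + 1.35 = 151.56 million.
Broad rate = 15.39 / 151.56 = 10.15%.
Headline unemployment rate = 7.32 / 150.21 = 4.87%.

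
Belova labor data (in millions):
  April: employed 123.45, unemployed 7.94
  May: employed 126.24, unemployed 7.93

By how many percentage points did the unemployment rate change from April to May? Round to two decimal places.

The unemployment rate changed by −0.13 percentage points.

April: labor force = 123.45 + 7.94 = 131.39; u = 7.94/131.39 = 6.04%.
May: labor force = 126.24 + 7.93 = 134.17; u = 7.93/134.17 = 5.91%.
Change = 5.91% − 6.04% = −0.13 pp.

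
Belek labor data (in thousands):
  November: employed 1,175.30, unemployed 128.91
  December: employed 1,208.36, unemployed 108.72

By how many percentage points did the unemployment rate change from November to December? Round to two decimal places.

The unemployment rate changed by −1.63 percentage points.

November: labor force = 1,175.30 + 128.91 = 1,304.21; u = 128.91/1,304.21 = 9.88%.
December: labor force = 1,208.36 + 108.72 = 1,317.08; u = 108.72/1,317.08 = 8.25%.
Change = 8.25% − 9.88% = −1.63 pp.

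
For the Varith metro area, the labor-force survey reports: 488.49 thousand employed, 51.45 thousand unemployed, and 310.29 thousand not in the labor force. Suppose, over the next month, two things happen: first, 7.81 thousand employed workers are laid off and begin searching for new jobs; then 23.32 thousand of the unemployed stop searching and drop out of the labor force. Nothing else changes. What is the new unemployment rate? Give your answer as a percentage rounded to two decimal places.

Initially, labor force = 488.49 + 51.45 = 539.94 thousand, so u = 51.45/539.94 = 9.53%.
After the first change, employed falls and unemployed rises by 7.81; labor force unchanged → E = 480.68, U = 59.26, labor force = 539.94 thousand.
After the second change, unemployed and labor force both fall by 23.32 → E = 480.68, U = 35.94, labor force = 516.62 thousand.
New unemployment rate = 35.94 / 516.62 = 6.96%.

New unemployment rate ≈ 6.96%.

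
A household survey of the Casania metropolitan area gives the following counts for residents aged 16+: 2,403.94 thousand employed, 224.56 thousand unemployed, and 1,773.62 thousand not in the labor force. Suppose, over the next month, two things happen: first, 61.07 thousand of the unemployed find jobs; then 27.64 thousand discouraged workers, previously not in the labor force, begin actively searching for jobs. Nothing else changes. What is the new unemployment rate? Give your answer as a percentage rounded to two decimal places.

New unemployment rate ≈ 7.20%.

Initially, labor force = 2,403.94 + 224.56 = 2,628.50 thousand, so u = 224.56/2,628.50 = 8.54%.
After the first change, unemployed falls and employed rises by 61.07; labor force unchanged → E = 2,465.01, U = 163.49, labor force = 2,628.50 thousand.
After the second change, unemployed and labor force both rise by 27.64 → E = 2,465.01, U = 191.13, labor force = 2,656.14 thousand.
New unemployment rate = 191.13 / 2,656.14 = 7.20%.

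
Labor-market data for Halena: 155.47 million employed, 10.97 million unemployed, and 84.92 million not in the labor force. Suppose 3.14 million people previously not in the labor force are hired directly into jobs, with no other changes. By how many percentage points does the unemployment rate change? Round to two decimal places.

The unemployment rate changes by −0.12 percentage points.

Initially, labor force = 155.47 + 10.97 = 166.44 million, so u = 10.97/166.44 = 6.59%.
After the change, employed and labor force both rise by 3.14; unemployed unchanged → E = 158.61, U = 10.97, labor force = 169.58 million.
New unemployment rate = 10.97 / 169.58 = 6.47%.
Change = 6.47% − 6.59% = −0.12 percentage points.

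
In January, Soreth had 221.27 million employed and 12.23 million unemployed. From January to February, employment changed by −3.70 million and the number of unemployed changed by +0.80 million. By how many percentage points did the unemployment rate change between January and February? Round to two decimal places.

The unemployment rate changed by +0.41 percentage points.

January: labor force = 221.27 + 12.23 = 233.50; u = 12.23/233.50 = 5.24%.
February: labor force = 217.57 + 13.03 = 230.60; u = 13.03/230.60 = 5.65%.
Change = 5.65% − 5.24% = +0.41 pp.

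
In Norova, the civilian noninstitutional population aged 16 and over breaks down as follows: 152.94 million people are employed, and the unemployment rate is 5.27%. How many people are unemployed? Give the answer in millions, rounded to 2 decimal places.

Let U be the number unemployed. The labor force is E + U, and U/(E+U) = 0.0527.
So U = 0.0527 × 152.94 / (1 − 0.0527) = 8.0599 / 0.9473 ≈ 8.51 million.

About 8.51 million are unemployed.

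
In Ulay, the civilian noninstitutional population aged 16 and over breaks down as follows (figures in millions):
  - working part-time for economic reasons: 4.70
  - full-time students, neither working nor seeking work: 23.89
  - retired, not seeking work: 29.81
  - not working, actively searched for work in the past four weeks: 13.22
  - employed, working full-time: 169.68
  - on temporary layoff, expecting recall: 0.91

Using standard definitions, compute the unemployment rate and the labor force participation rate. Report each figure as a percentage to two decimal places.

Unemployment rate ≈ 7.50%; labor force participation rate ≈ 77.83%.

Employed = 4.70 + 169.68 = 174.38 million (anyone who worked, including part-time for economic reasons, counts as employed).
Unemployed = 13.22 + 0.91 = 14.13 million (jobless and actively searching, or on temporary layoff).
Labor force = 174.38 + 14.13 = 188.51 million.
Not in labor force = 23.89 + 29.81 = 53.70 million (those not working and not actively searching are outside the labor force).
Civilian working-age population = 188.51 + 53.70 = 242.21 million.
Unemployment rate = 14.13 / 188.51 = 7.50%.
Labor force participation rate = 188.51 / 242.21 = 77.83%.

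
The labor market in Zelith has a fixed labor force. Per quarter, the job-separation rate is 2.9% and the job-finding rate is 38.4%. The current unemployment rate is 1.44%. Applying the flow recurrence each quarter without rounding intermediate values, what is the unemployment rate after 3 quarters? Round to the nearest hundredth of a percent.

Unemployment rate after three quarters ≈ 5.89%.

With a fixed labor force, u_{t+1} = u_t + s·(1−u_t) − f·u_t = u_t·(1−s−f) + s.
Here 1−s−f = 0.587 and s = 0.029.
u_1 = 0.014400 × 0.587 + 0.029 = 0.037453.
u_2 = 0.037453 × 0.587 + 0.029 = 0.050985.
u_3 = 0.050985 × 0.587 + 0.029 = 0.058928.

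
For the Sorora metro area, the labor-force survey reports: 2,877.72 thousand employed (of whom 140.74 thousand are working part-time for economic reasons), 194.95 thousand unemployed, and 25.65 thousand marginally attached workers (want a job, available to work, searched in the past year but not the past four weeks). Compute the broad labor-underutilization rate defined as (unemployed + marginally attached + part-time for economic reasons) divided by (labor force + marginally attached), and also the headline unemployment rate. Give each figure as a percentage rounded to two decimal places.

Labor force = 2,877.72 + 194.95 = 3,072.67 thousand.
Numerator = 194.95 + 25.65 + 140.74 = 361.34 thousand.
Denominator = 3,072.67 + 25.65 = 3,098.32 thousand.
Broad rate = 361.34 / 3,098.32 = 11.66%.
Headline unemployment rate = 194.95 / 3,072.67 = 6.34%.

Broad underutilization rate ≈ 11.66%; headline unemployment rate ≈ 6.34%.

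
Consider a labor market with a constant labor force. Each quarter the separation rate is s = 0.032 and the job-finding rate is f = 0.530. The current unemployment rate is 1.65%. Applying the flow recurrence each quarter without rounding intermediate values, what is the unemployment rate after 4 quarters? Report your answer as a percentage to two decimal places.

Unemployment rate after four quarters ≈ 5.55%.

With a fixed labor force, u_{t+1} = u_t + s·(1−u_t) − f·u_t = u_t·(1−s−f) + s.
Here 1−s−f = 0.438 and s = 0.032.
u_1 = 0.016500 × 0.438 + 0.032 = 0.039227.
u_2 = 0.039227 × 0.438 + 0.032 = 0.049181.
u_3 = 0.049181 × 0.438 + 0.032 = 0.053541.
u_4 = 0.053541 × 0.438 + 0.032 = 0.055451.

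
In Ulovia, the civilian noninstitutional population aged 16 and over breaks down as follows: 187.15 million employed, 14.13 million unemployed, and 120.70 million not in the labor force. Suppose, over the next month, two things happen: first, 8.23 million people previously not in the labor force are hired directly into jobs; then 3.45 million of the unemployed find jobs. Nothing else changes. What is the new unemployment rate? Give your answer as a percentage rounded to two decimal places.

Initially, labor force = 187.15 + 14.13 = 201.28 million, so u = 14.13/201.28 = 7.02%.
After the first change, employed and labor force both rise by 8.23; unemployed unchanged → E = 195.38, U = 14.13, labor force = 209.51 million.
After the second change, unemployed falls and employed rises by 3.45; labor force unchanged → E = 198.83, U = 10.68, labor force = 209.51 million.
New unemployment rate = 10.68 / 209.51 = 5.10%.

New unemployment rate ≈ 5.10%.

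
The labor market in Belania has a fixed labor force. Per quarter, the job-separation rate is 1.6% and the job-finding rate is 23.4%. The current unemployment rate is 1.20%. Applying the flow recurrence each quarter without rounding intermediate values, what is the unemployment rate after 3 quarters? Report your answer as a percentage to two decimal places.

Unemployment rate after three quarters ≈ 4.21%.

With a fixed labor force, u_{t+1} = u_t + s·(1−u_t) − f·u_t = u_t·(1−s−f) + s.
Here 1−s−f = 0.750 and s = 0.016.
u_1 = 0.012000 × 0.750 + 0.016 = 0.025000.
u_2 = 0.025000 × 0.750 + 0.016 = 0.034750.
u_3 = 0.034750 × 0.750 + 0.016 = 0.042063.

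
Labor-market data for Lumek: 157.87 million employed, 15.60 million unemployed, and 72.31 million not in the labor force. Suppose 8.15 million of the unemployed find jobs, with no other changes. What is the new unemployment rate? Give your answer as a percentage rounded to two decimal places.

Initially, labor force = 157.87 + 15.60 = 173.47 million, so u = 15.60/173.47 = 8.99%.
After the change, unemployed falls and employed rises by 8.15; labor force unchanged → E = 166.02, U = 7.45, labor force = 173.47 million.
New unemployment rate = 7.45 / 173.47 = 4.29%.

New unemployment rate ≈ 4.29%.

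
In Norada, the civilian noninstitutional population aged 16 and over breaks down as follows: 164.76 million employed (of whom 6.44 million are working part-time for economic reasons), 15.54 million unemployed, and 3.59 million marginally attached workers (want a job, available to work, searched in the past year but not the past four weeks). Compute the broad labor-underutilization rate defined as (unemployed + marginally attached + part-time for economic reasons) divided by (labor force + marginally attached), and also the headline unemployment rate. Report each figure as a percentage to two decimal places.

Labor force = 164.76 + 15.54 = 180.30 million.
Numerator = 15.54 + 3.59 + 6.44 = 25.57 million.
Denominator = 180.30 + 3.59 = 183.89 million.
Broad rate = 25.57 / 183.89 = 13.91%.
Headline unemployment rate = 15.54 / 180.30 = 8.62%.

Broad underutilization rate ≈ 13.91%; headline unemployment rate ≈ 8.62%.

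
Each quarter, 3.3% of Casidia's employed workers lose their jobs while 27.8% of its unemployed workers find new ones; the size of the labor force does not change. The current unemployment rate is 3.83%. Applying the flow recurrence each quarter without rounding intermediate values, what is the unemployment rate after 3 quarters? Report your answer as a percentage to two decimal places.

With a fixed labor force, u_{t+1} = u_t + s·(1−u_t) − f·u_t = u_t·(1−s−f) + s.
Here 1−s−f = 0.689 and s = 0.033.
u_1 = 0.038300 × 0.689 + 0.033 = 0.059389.
u_2 = 0.059389 × 0.689 + 0.033 = 0.073919.
u_3 = 0.073919 × 0.689 + 0.033 = 0.083930.

Unemployment rate after three quarters ≈ 8.39%.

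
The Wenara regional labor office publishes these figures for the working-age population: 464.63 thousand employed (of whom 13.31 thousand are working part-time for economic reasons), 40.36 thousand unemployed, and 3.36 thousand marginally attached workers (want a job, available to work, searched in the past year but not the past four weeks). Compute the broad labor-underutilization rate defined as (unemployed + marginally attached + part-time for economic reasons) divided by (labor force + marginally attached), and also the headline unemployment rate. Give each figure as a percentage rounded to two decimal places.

Labor force = 464.63 + 40.36 = 504.99 thousand.
Numerator = 40.36 + 3.36 + 13.31 = 57.03 thousand.
Denominator = 504.99 + 3.36 = 508.35 thousand.
Broad rate = 57.03 / 508.35 = 11.22%.
Headline unemployment rate = 40.36 / 504.99 = 7.99%.

Broad underutilization rate ≈ 11.22%; headline unemployment rate ≈ 7.99%.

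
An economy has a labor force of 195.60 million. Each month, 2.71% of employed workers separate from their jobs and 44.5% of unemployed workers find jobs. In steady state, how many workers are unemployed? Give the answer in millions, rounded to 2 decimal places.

Steady-state unemployment rate u* = s/(s+f) = 2.71/(2.71+44.5) = 0.057403.
Unemployed = u* × labor force = 0.057403 × 195.60 ≈ 11.23 million.

About 11.23 million are unemployed in steady state.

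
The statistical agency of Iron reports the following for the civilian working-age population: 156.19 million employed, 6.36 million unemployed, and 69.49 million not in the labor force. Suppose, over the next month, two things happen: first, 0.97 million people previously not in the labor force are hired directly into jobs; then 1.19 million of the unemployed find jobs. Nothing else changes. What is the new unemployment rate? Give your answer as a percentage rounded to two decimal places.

New unemployment rate ≈ 3.16%.

Initially, labor force = 156.19 + 6.36 = 162.55 million, so u = 6.36/162.55 = 3.91%.
After the first change, employed and labor force both rise by 0.97; unemployed unchanged → E = 157.16, U = 6.36, labor force = 163.52 million.
After the second change, unemployed falls and employed rises by 1.19; labor force unchanged → E = 158.35, U = 5.17, labor force = 163.52 million.
New unemployment rate = 5.17 / 163.52 = 3.16%.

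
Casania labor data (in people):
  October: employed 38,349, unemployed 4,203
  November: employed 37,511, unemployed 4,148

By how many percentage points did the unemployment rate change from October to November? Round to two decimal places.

October: labor force = 38,349 + 4,203 = 42,552; u = 4,203/42,552 = 9.88%.
November: labor force = 37,511 + 4,148 = 41,659; u = 4,148/41,659 = 9.96%.
Change = 9.96% − 9.88% = +0.08 pp.

The unemployment rate changed by +0.08 percentage points.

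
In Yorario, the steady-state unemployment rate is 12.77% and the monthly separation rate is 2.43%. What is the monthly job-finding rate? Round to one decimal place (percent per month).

Job-finding rate ≈ 16.6% per month.

From u* = s/(s+f): f = s·(1−u)/u.
f = 2.43 × (1 − 0.1277) / 0.1277 = 2.1197 / 0.1277 ≈ 16.6% per month.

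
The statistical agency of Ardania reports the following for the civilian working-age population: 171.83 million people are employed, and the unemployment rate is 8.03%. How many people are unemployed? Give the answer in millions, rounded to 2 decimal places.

Let U be the number unemployed. The labor force is E + U, and U/(E+U) = 0.0803.
So U = 0.0803 × 171.83 / (1 − 0.0803) = 13.7979 / 0.9197 ≈ 15.00 million.

About 15.00 million are unemployed.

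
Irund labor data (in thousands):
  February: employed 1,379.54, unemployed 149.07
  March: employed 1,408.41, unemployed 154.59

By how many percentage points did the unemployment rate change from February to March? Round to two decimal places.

The unemployment rate changed by +0.14 percentage points.

February: labor force = 1,379.54 + 149.07 = 1,528.61; u = 149.07/1,528.61 = 9.75%.
March: labor force = 1,408.41 + 154.59 = 1,563.00; u = 154.59/1,563.00 = 9.89%.
Change = 9.89% − 9.75% = +0.14 pp.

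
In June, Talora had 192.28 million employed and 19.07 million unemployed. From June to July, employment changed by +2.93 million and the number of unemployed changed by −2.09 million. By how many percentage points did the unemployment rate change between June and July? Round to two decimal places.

The unemployment rate changed by −1.02 percentage points.

June: labor force = 192.28 + 19.07 = 211.35; u = 19.07/211.35 = 9.02%.
July: labor force = 195.21 + 16.98 = 212.19; u = 16.98/212.19 = 8.00%.
Change = 8.00% − 9.02% = −1.02 pp.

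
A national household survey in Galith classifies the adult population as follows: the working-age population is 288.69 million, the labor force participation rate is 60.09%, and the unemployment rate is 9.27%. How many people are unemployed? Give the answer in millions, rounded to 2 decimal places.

Labor force = 0.6009 × 288.69 = 173.47 million.
Unemployed = 0.0927 × 173.47 ≈ 16.08 million.

About 16.08 million are unemployed.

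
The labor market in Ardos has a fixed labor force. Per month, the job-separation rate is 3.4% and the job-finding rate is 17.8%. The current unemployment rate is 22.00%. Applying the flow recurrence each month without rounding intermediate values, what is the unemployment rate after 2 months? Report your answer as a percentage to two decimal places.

With a fixed labor force, u_{t+1} = u_t + s·(1−u_t) − f·u_t = u_t·(1−s−f) + s.
Here 1−s−f = 0.788 and s = 0.034.
u_1 = 0.220000 × 0.788 + 0.034 = 0.207360.
u_2 = 0.207360 × 0.788 + 0.034 = 0.197400.

Unemployment rate after two months ≈ 19.74%.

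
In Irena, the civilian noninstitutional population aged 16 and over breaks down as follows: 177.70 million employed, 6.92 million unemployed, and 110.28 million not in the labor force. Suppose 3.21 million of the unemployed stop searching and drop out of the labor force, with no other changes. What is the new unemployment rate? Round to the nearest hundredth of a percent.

New unemployment rate ≈ 2.05%.

Initially, labor force = 177.70 + 6.92 = 184.62 million, so u = 6.92/184.62 = 3.75%.
After the change, unemployed and labor force both fall by 3.21 → E = 177.70, U = 3.71, labor force = 181.41 million.
New unemployment rate = 3.71 / 181.41 = 2.05%.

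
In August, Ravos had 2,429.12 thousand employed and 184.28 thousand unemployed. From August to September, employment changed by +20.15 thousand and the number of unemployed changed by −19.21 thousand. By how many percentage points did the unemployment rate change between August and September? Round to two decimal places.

The unemployment rate changed by −0.74 percentage points.

August: labor force = 2,429.12 + 184.28 = 2,613.40; u = 184.28/2,613.40 = 7.05%.
September: labor force = 2,449.27 + 165.07 = 2,614.34; u = 165.07/2,614.34 = 6.31%.
Change = 6.31% − 7.05% = −0.74 pp.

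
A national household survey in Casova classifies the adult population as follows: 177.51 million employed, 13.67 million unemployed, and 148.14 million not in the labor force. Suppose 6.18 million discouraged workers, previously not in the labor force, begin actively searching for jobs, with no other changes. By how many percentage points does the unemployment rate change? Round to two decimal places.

Initially, labor force = 177.51 + 13.67 = 191.18 million, so u = 13.67/191.18 = 7.15%.
After the change, unemployed and labor force both rise by 6.18 → E = 177.51, U = 19.85, labor force = 197.36 million.
New unemployment rate = 19.85 / 197.36 = 10.06%.
Change = 10.06% − 7.15% = +2.91 percentage points.

The unemployment rate changes by +2.91 percentage points.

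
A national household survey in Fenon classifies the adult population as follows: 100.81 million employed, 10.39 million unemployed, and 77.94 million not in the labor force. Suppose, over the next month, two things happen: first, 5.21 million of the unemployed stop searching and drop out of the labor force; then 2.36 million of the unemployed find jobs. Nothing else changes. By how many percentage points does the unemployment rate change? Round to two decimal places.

The unemployment rate changes by −6.68 percentage points.

Initially, labor force = 100.81 + 10.39 = 111.20 million, so u = 10.39/111.20 = 9.34%.
After the first change, unemployed and labor force both fall by 5.21 → E = 100.81, U = 5.18, labor force = 105.99 million.
After the second change, unemployed falls and employed rises by 2.36; labor force unchanged → E = 103.17, U = 2.82, labor force = 105.99 million.
New unemployment rate = 2.82 / 105.99 = 2.66%.
Change = 2.66% − 9.34% = −6.68 percentage points.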